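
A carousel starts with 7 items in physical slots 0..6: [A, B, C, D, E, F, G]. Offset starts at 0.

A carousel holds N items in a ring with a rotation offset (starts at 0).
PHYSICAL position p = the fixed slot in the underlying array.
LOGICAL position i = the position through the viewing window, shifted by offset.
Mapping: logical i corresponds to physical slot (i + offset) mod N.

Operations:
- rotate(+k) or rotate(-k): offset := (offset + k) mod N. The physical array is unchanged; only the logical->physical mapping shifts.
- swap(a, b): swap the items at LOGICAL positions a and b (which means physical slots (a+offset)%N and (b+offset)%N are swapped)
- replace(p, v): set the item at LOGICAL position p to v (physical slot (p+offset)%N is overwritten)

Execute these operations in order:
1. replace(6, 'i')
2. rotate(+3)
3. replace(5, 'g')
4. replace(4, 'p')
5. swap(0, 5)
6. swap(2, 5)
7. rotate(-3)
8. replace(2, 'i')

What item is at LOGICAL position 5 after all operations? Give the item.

Answer: D

Derivation:
After op 1 (replace(6, 'i')): offset=0, physical=[A,B,C,D,E,F,i], logical=[A,B,C,D,E,F,i]
After op 2 (rotate(+3)): offset=3, physical=[A,B,C,D,E,F,i], logical=[D,E,F,i,A,B,C]
After op 3 (replace(5, 'g')): offset=3, physical=[A,g,C,D,E,F,i], logical=[D,E,F,i,A,g,C]
After op 4 (replace(4, 'p')): offset=3, physical=[p,g,C,D,E,F,i], logical=[D,E,F,i,p,g,C]
After op 5 (swap(0, 5)): offset=3, physical=[p,D,C,g,E,F,i], logical=[g,E,F,i,p,D,C]
After op 6 (swap(2, 5)): offset=3, physical=[p,F,C,g,E,D,i], logical=[g,E,D,i,p,F,C]
After op 7 (rotate(-3)): offset=0, physical=[p,F,C,g,E,D,i], logical=[p,F,C,g,E,D,i]
After op 8 (replace(2, 'i')): offset=0, physical=[p,F,i,g,E,D,i], logical=[p,F,i,g,E,D,i]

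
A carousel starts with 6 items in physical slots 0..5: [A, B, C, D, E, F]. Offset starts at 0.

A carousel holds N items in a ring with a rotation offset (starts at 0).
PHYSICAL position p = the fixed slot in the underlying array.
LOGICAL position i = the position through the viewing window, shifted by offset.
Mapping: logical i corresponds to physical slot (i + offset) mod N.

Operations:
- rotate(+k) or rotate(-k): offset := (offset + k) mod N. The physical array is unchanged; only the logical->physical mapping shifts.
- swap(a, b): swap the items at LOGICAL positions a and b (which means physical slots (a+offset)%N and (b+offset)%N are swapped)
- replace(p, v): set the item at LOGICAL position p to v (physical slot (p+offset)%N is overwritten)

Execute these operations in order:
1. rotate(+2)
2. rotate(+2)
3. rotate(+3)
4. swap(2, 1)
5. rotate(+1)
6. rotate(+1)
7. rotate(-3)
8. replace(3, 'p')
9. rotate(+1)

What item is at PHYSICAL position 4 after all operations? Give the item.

Answer: E

Derivation:
After op 1 (rotate(+2)): offset=2, physical=[A,B,C,D,E,F], logical=[C,D,E,F,A,B]
After op 2 (rotate(+2)): offset=4, physical=[A,B,C,D,E,F], logical=[E,F,A,B,C,D]
After op 3 (rotate(+3)): offset=1, physical=[A,B,C,D,E,F], logical=[B,C,D,E,F,A]
After op 4 (swap(2, 1)): offset=1, physical=[A,B,D,C,E,F], logical=[B,D,C,E,F,A]
After op 5 (rotate(+1)): offset=2, physical=[A,B,D,C,E,F], logical=[D,C,E,F,A,B]
After op 6 (rotate(+1)): offset=3, physical=[A,B,D,C,E,F], logical=[C,E,F,A,B,D]
After op 7 (rotate(-3)): offset=0, physical=[A,B,D,C,E,F], logical=[A,B,D,C,E,F]
After op 8 (replace(3, 'p')): offset=0, physical=[A,B,D,p,E,F], logical=[A,B,D,p,E,F]
After op 9 (rotate(+1)): offset=1, physical=[A,B,D,p,E,F], logical=[B,D,p,E,F,A]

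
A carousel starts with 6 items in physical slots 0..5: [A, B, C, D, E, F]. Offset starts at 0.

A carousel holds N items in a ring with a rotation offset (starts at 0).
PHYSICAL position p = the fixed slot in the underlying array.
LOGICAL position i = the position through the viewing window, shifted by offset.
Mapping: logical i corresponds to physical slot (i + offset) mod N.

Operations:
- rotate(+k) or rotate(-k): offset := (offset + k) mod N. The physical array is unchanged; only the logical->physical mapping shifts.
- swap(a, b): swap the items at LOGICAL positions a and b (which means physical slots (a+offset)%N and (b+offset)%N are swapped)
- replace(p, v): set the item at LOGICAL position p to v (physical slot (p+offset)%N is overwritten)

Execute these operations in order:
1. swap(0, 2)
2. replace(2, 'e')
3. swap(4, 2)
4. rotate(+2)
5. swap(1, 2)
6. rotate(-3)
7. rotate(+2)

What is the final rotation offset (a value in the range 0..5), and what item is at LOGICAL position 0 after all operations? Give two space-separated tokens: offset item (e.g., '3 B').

After op 1 (swap(0, 2)): offset=0, physical=[C,B,A,D,E,F], logical=[C,B,A,D,E,F]
After op 2 (replace(2, 'e')): offset=0, physical=[C,B,e,D,E,F], logical=[C,B,e,D,E,F]
After op 3 (swap(4, 2)): offset=0, physical=[C,B,E,D,e,F], logical=[C,B,E,D,e,F]
After op 4 (rotate(+2)): offset=2, physical=[C,B,E,D,e,F], logical=[E,D,e,F,C,B]
After op 5 (swap(1, 2)): offset=2, physical=[C,B,E,e,D,F], logical=[E,e,D,F,C,B]
After op 6 (rotate(-3)): offset=5, physical=[C,B,E,e,D,F], logical=[F,C,B,E,e,D]
After op 7 (rotate(+2)): offset=1, physical=[C,B,E,e,D,F], logical=[B,E,e,D,F,C]

Answer: 1 B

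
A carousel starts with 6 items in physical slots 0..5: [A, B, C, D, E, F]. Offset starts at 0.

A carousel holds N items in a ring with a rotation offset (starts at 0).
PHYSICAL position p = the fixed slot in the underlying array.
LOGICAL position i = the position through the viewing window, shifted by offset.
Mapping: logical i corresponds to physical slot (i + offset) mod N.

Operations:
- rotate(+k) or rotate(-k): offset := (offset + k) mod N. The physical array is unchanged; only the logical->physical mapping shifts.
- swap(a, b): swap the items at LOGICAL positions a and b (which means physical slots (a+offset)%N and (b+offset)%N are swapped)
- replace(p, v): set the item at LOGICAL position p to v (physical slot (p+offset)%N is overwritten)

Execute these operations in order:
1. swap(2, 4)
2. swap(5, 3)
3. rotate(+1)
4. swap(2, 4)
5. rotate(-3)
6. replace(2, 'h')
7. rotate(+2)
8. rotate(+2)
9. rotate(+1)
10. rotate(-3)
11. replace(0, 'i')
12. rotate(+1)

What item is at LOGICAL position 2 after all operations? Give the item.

After op 1 (swap(2, 4)): offset=0, physical=[A,B,E,D,C,F], logical=[A,B,E,D,C,F]
After op 2 (swap(5, 3)): offset=0, physical=[A,B,E,F,C,D], logical=[A,B,E,F,C,D]
After op 3 (rotate(+1)): offset=1, physical=[A,B,E,F,C,D], logical=[B,E,F,C,D,A]
After op 4 (swap(2, 4)): offset=1, physical=[A,B,E,D,C,F], logical=[B,E,D,C,F,A]
After op 5 (rotate(-3)): offset=4, physical=[A,B,E,D,C,F], logical=[C,F,A,B,E,D]
After op 6 (replace(2, 'h')): offset=4, physical=[h,B,E,D,C,F], logical=[C,F,h,B,E,D]
After op 7 (rotate(+2)): offset=0, physical=[h,B,E,D,C,F], logical=[h,B,E,D,C,F]
After op 8 (rotate(+2)): offset=2, physical=[h,B,E,D,C,F], logical=[E,D,C,F,h,B]
After op 9 (rotate(+1)): offset=3, physical=[h,B,E,D,C,F], logical=[D,C,F,h,B,E]
After op 10 (rotate(-3)): offset=0, physical=[h,B,E,D,C,F], logical=[h,B,E,D,C,F]
After op 11 (replace(0, 'i')): offset=0, physical=[i,B,E,D,C,F], logical=[i,B,E,D,C,F]
After op 12 (rotate(+1)): offset=1, physical=[i,B,E,D,C,F], logical=[B,E,D,C,F,i]

Answer: D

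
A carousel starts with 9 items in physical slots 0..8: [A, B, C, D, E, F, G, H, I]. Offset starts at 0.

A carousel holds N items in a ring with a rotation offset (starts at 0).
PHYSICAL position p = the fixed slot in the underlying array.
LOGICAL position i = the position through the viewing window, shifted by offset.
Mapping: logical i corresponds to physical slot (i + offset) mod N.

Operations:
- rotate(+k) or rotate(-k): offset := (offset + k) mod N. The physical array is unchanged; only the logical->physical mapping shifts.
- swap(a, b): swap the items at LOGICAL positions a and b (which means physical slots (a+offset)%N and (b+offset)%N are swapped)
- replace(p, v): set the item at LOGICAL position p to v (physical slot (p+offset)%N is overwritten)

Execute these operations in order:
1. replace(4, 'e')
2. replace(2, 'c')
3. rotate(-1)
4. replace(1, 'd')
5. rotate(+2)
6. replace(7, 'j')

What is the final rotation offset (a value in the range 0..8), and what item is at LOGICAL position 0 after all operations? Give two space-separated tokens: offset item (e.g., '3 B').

After op 1 (replace(4, 'e')): offset=0, physical=[A,B,C,D,e,F,G,H,I], logical=[A,B,C,D,e,F,G,H,I]
After op 2 (replace(2, 'c')): offset=0, physical=[A,B,c,D,e,F,G,H,I], logical=[A,B,c,D,e,F,G,H,I]
After op 3 (rotate(-1)): offset=8, physical=[A,B,c,D,e,F,G,H,I], logical=[I,A,B,c,D,e,F,G,H]
After op 4 (replace(1, 'd')): offset=8, physical=[d,B,c,D,e,F,G,H,I], logical=[I,d,B,c,D,e,F,G,H]
After op 5 (rotate(+2)): offset=1, physical=[d,B,c,D,e,F,G,H,I], logical=[B,c,D,e,F,G,H,I,d]
After op 6 (replace(7, 'j')): offset=1, physical=[d,B,c,D,e,F,G,H,j], logical=[B,c,D,e,F,G,H,j,d]

Answer: 1 B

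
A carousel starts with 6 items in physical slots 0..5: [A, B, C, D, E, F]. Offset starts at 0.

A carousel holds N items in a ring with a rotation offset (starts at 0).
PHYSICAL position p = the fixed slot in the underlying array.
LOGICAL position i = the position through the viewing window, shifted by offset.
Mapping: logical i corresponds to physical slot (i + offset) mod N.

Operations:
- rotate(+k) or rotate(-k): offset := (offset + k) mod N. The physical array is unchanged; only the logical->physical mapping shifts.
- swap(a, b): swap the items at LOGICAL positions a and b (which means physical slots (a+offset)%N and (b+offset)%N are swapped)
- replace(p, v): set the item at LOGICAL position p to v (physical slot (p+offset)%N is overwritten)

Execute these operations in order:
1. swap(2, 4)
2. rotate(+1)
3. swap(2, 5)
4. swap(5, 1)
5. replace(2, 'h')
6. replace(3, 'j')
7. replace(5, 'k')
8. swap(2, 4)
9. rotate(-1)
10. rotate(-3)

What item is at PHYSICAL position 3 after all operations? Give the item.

After op 1 (swap(2, 4)): offset=0, physical=[A,B,E,D,C,F], logical=[A,B,E,D,C,F]
After op 2 (rotate(+1)): offset=1, physical=[A,B,E,D,C,F], logical=[B,E,D,C,F,A]
After op 3 (swap(2, 5)): offset=1, physical=[D,B,E,A,C,F], logical=[B,E,A,C,F,D]
After op 4 (swap(5, 1)): offset=1, physical=[E,B,D,A,C,F], logical=[B,D,A,C,F,E]
After op 5 (replace(2, 'h')): offset=1, physical=[E,B,D,h,C,F], logical=[B,D,h,C,F,E]
After op 6 (replace(3, 'j')): offset=1, physical=[E,B,D,h,j,F], logical=[B,D,h,j,F,E]
After op 7 (replace(5, 'k')): offset=1, physical=[k,B,D,h,j,F], logical=[B,D,h,j,F,k]
After op 8 (swap(2, 4)): offset=1, physical=[k,B,D,F,j,h], logical=[B,D,F,j,h,k]
After op 9 (rotate(-1)): offset=0, physical=[k,B,D,F,j,h], logical=[k,B,D,F,j,h]
After op 10 (rotate(-3)): offset=3, physical=[k,B,D,F,j,h], logical=[F,j,h,k,B,D]

Answer: F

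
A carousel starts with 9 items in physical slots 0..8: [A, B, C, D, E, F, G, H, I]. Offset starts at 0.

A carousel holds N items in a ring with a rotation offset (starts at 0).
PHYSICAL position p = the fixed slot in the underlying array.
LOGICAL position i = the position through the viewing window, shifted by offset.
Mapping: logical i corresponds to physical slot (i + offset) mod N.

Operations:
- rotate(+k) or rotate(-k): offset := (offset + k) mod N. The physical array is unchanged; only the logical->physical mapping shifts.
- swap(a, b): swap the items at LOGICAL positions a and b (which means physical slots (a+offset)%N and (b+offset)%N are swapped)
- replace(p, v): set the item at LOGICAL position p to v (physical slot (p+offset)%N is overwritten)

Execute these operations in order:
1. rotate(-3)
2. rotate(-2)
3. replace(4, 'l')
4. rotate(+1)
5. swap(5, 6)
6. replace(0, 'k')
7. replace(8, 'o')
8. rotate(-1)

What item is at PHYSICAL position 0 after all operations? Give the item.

After op 1 (rotate(-3)): offset=6, physical=[A,B,C,D,E,F,G,H,I], logical=[G,H,I,A,B,C,D,E,F]
After op 2 (rotate(-2)): offset=4, physical=[A,B,C,D,E,F,G,H,I], logical=[E,F,G,H,I,A,B,C,D]
After op 3 (replace(4, 'l')): offset=4, physical=[A,B,C,D,E,F,G,H,l], logical=[E,F,G,H,l,A,B,C,D]
After op 4 (rotate(+1)): offset=5, physical=[A,B,C,D,E,F,G,H,l], logical=[F,G,H,l,A,B,C,D,E]
After op 5 (swap(5, 6)): offset=5, physical=[A,C,B,D,E,F,G,H,l], logical=[F,G,H,l,A,C,B,D,E]
After op 6 (replace(0, 'k')): offset=5, physical=[A,C,B,D,E,k,G,H,l], logical=[k,G,H,l,A,C,B,D,E]
After op 7 (replace(8, 'o')): offset=5, physical=[A,C,B,D,o,k,G,H,l], logical=[k,G,H,l,A,C,B,D,o]
After op 8 (rotate(-1)): offset=4, physical=[A,C,B,D,o,k,G,H,l], logical=[o,k,G,H,l,A,C,B,D]

Answer: A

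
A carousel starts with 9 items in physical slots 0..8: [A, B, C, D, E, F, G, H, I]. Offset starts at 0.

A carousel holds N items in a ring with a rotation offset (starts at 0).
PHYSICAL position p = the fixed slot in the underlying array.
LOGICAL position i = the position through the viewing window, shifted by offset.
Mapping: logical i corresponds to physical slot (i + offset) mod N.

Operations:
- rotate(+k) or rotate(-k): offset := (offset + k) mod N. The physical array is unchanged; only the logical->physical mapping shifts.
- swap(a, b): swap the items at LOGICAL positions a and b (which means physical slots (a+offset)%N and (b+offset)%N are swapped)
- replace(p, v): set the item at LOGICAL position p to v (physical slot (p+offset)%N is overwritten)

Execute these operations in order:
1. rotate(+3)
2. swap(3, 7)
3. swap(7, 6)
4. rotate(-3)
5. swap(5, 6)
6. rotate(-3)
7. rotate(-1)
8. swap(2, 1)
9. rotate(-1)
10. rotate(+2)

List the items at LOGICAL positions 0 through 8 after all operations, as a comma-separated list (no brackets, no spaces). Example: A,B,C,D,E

Answer: H,F,I,G,A,C,D,E,B

Derivation:
After op 1 (rotate(+3)): offset=3, physical=[A,B,C,D,E,F,G,H,I], logical=[D,E,F,G,H,I,A,B,C]
After op 2 (swap(3, 7)): offset=3, physical=[A,G,C,D,E,F,B,H,I], logical=[D,E,F,B,H,I,A,G,C]
After op 3 (swap(7, 6)): offset=3, physical=[G,A,C,D,E,F,B,H,I], logical=[D,E,F,B,H,I,G,A,C]
After op 4 (rotate(-3)): offset=0, physical=[G,A,C,D,E,F,B,H,I], logical=[G,A,C,D,E,F,B,H,I]
After op 5 (swap(5, 6)): offset=0, physical=[G,A,C,D,E,B,F,H,I], logical=[G,A,C,D,E,B,F,H,I]
After op 6 (rotate(-3)): offset=6, physical=[G,A,C,D,E,B,F,H,I], logical=[F,H,I,G,A,C,D,E,B]
After op 7 (rotate(-1)): offset=5, physical=[G,A,C,D,E,B,F,H,I], logical=[B,F,H,I,G,A,C,D,E]
After op 8 (swap(2, 1)): offset=5, physical=[G,A,C,D,E,B,H,F,I], logical=[B,H,F,I,G,A,C,D,E]
After op 9 (rotate(-1)): offset=4, physical=[G,A,C,D,E,B,H,F,I], logical=[E,B,H,F,I,G,A,C,D]
After op 10 (rotate(+2)): offset=6, physical=[G,A,C,D,E,B,H,F,I], logical=[H,F,I,G,A,C,D,E,B]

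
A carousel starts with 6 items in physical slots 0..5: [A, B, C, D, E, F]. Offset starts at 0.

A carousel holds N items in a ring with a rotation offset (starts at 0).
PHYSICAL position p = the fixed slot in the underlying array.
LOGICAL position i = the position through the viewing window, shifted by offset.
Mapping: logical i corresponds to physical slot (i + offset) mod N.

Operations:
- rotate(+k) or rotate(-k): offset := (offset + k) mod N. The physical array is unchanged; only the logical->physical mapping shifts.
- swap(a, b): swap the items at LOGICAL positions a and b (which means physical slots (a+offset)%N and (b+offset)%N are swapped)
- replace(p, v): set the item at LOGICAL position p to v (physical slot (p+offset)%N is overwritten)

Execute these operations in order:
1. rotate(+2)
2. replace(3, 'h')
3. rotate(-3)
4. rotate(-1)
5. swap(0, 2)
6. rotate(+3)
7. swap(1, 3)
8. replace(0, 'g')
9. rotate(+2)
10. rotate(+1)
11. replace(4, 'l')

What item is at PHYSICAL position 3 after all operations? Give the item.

After op 1 (rotate(+2)): offset=2, physical=[A,B,C,D,E,F], logical=[C,D,E,F,A,B]
After op 2 (replace(3, 'h')): offset=2, physical=[A,B,C,D,E,h], logical=[C,D,E,h,A,B]
After op 3 (rotate(-3)): offset=5, physical=[A,B,C,D,E,h], logical=[h,A,B,C,D,E]
After op 4 (rotate(-1)): offset=4, physical=[A,B,C,D,E,h], logical=[E,h,A,B,C,D]
After op 5 (swap(0, 2)): offset=4, physical=[E,B,C,D,A,h], logical=[A,h,E,B,C,D]
After op 6 (rotate(+3)): offset=1, physical=[E,B,C,D,A,h], logical=[B,C,D,A,h,E]
After op 7 (swap(1, 3)): offset=1, physical=[E,B,A,D,C,h], logical=[B,A,D,C,h,E]
After op 8 (replace(0, 'g')): offset=1, physical=[E,g,A,D,C,h], logical=[g,A,D,C,h,E]
After op 9 (rotate(+2)): offset=3, physical=[E,g,A,D,C,h], logical=[D,C,h,E,g,A]
After op 10 (rotate(+1)): offset=4, physical=[E,g,A,D,C,h], logical=[C,h,E,g,A,D]
After op 11 (replace(4, 'l')): offset=4, physical=[E,g,l,D,C,h], logical=[C,h,E,g,l,D]

Answer: D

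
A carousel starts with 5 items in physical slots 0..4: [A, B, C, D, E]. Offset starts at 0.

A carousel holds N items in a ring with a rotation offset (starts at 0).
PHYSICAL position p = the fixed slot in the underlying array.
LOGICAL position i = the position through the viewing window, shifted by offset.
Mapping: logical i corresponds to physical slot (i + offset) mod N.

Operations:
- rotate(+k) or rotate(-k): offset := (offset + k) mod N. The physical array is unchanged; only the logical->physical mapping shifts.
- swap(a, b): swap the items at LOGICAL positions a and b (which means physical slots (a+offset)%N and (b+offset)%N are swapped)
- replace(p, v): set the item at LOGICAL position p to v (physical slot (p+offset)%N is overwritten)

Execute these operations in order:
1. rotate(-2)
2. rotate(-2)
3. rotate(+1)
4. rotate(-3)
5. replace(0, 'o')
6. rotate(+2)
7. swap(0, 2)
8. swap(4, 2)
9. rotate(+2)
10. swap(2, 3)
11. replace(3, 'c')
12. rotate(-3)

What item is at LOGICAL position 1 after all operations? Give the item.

Answer: c

Derivation:
After op 1 (rotate(-2)): offset=3, physical=[A,B,C,D,E], logical=[D,E,A,B,C]
After op 2 (rotate(-2)): offset=1, physical=[A,B,C,D,E], logical=[B,C,D,E,A]
After op 3 (rotate(+1)): offset=2, physical=[A,B,C,D,E], logical=[C,D,E,A,B]
After op 4 (rotate(-3)): offset=4, physical=[A,B,C,D,E], logical=[E,A,B,C,D]
After op 5 (replace(0, 'o')): offset=4, physical=[A,B,C,D,o], logical=[o,A,B,C,D]
After op 6 (rotate(+2)): offset=1, physical=[A,B,C,D,o], logical=[B,C,D,o,A]
After op 7 (swap(0, 2)): offset=1, physical=[A,D,C,B,o], logical=[D,C,B,o,A]
After op 8 (swap(4, 2)): offset=1, physical=[B,D,C,A,o], logical=[D,C,A,o,B]
After op 9 (rotate(+2)): offset=3, physical=[B,D,C,A,o], logical=[A,o,B,D,C]
After op 10 (swap(2, 3)): offset=3, physical=[D,B,C,A,o], logical=[A,o,D,B,C]
After op 11 (replace(3, 'c')): offset=3, physical=[D,c,C,A,o], logical=[A,o,D,c,C]
After op 12 (rotate(-3)): offset=0, physical=[D,c,C,A,o], logical=[D,c,C,A,o]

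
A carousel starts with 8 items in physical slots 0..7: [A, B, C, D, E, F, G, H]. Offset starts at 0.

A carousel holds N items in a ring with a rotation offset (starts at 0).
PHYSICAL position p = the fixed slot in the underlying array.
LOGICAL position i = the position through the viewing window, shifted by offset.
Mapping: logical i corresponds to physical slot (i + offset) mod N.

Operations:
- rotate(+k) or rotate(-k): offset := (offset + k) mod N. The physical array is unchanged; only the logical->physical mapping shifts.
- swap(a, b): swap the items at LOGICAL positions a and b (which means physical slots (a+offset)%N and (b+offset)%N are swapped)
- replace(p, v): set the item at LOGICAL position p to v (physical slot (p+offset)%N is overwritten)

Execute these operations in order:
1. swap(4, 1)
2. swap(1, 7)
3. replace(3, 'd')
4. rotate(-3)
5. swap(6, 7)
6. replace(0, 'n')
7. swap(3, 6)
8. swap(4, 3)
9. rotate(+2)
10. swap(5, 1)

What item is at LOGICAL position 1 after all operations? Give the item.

Answer: d

Derivation:
After op 1 (swap(4, 1)): offset=0, physical=[A,E,C,D,B,F,G,H], logical=[A,E,C,D,B,F,G,H]
After op 2 (swap(1, 7)): offset=0, physical=[A,H,C,D,B,F,G,E], logical=[A,H,C,D,B,F,G,E]
After op 3 (replace(3, 'd')): offset=0, physical=[A,H,C,d,B,F,G,E], logical=[A,H,C,d,B,F,G,E]
After op 4 (rotate(-3)): offset=5, physical=[A,H,C,d,B,F,G,E], logical=[F,G,E,A,H,C,d,B]
After op 5 (swap(6, 7)): offset=5, physical=[A,H,C,B,d,F,G,E], logical=[F,G,E,A,H,C,B,d]
After op 6 (replace(0, 'n')): offset=5, physical=[A,H,C,B,d,n,G,E], logical=[n,G,E,A,H,C,B,d]
After op 7 (swap(3, 6)): offset=5, physical=[B,H,C,A,d,n,G,E], logical=[n,G,E,B,H,C,A,d]
After op 8 (swap(4, 3)): offset=5, physical=[H,B,C,A,d,n,G,E], logical=[n,G,E,H,B,C,A,d]
After op 9 (rotate(+2)): offset=7, physical=[H,B,C,A,d,n,G,E], logical=[E,H,B,C,A,d,n,G]
After op 10 (swap(5, 1)): offset=7, physical=[d,B,C,A,H,n,G,E], logical=[E,d,B,C,A,H,n,G]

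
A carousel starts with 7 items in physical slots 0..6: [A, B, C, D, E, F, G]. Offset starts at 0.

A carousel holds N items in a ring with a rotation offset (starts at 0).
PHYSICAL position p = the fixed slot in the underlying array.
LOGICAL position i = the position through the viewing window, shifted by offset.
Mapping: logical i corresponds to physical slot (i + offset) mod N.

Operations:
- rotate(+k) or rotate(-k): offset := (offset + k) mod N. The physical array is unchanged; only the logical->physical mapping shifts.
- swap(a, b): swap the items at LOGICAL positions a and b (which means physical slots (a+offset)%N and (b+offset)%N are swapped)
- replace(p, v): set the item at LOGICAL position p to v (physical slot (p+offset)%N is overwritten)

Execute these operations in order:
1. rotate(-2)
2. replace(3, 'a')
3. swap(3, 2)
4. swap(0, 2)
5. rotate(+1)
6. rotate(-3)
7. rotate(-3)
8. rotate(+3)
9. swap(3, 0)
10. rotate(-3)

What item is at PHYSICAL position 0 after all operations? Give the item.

After op 1 (rotate(-2)): offset=5, physical=[A,B,C,D,E,F,G], logical=[F,G,A,B,C,D,E]
After op 2 (replace(3, 'a')): offset=5, physical=[A,a,C,D,E,F,G], logical=[F,G,A,a,C,D,E]
After op 3 (swap(3, 2)): offset=5, physical=[a,A,C,D,E,F,G], logical=[F,G,a,A,C,D,E]
After op 4 (swap(0, 2)): offset=5, physical=[F,A,C,D,E,a,G], logical=[a,G,F,A,C,D,E]
After op 5 (rotate(+1)): offset=6, physical=[F,A,C,D,E,a,G], logical=[G,F,A,C,D,E,a]
After op 6 (rotate(-3)): offset=3, physical=[F,A,C,D,E,a,G], logical=[D,E,a,G,F,A,C]
After op 7 (rotate(-3)): offset=0, physical=[F,A,C,D,E,a,G], logical=[F,A,C,D,E,a,G]
After op 8 (rotate(+3)): offset=3, physical=[F,A,C,D,E,a,G], logical=[D,E,a,G,F,A,C]
After op 9 (swap(3, 0)): offset=3, physical=[F,A,C,G,E,a,D], logical=[G,E,a,D,F,A,C]
After op 10 (rotate(-3)): offset=0, physical=[F,A,C,G,E,a,D], logical=[F,A,C,G,E,a,D]

Answer: F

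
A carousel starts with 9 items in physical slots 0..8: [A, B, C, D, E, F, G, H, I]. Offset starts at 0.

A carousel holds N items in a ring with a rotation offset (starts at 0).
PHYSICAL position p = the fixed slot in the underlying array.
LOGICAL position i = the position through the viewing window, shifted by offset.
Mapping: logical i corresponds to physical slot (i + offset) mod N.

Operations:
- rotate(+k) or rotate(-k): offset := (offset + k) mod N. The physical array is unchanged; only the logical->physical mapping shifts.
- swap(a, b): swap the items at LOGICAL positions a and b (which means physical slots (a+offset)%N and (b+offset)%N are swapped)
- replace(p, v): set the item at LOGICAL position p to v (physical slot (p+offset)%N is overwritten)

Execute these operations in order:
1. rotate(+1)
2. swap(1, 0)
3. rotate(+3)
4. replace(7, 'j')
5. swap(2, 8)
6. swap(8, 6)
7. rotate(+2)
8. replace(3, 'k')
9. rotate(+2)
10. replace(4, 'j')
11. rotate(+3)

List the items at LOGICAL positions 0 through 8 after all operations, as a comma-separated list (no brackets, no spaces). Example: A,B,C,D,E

Answer: j,j,E,F,D,H,I,k,G

Derivation:
After op 1 (rotate(+1)): offset=1, physical=[A,B,C,D,E,F,G,H,I], logical=[B,C,D,E,F,G,H,I,A]
After op 2 (swap(1, 0)): offset=1, physical=[A,C,B,D,E,F,G,H,I], logical=[C,B,D,E,F,G,H,I,A]
After op 3 (rotate(+3)): offset=4, physical=[A,C,B,D,E,F,G,H,I], logical=[E,F,G,H,I,A,C,B,D]
After op 4 (replace(7, 'j')): offset=4, physical=[A,C,j,D,E,F,G,H,I], logical=[E,F,G,H,I,A,C,j,D]
After op 5 (swap(2, 8)): offset=4, physical=[A,C,j,G,E,F,D,H,I], logical=[E,F,D,H,I,A,C,j,G]
After op 6 (swap(8, 6)): offset=4, physical=[A,G,j,C,E,F,D,H,I], logical=[E,F,D,H,I,A,G,j,C]
After op 7 (rotate(+2)): offset=6, physical=[A,G,j,C,E,F,D,H,I], logical=[D,H,I,A,G,j,C,E,F]
After op 8 (replace(3, 'k')): offset=6, physical=[k,G,j,C,E,F,D,H,I], logical=[D,H,I,k,G,j,C,E,F]
After op 9 (rotate(+2)): offset=8, physical=[k,G,j,C,E,F,D,H,I], logical=[I,k,G,j,C,E,F,D,H]
After op 10 (replace(4, 'j')): offset=8, physical=[k,G,j,j,E,F,D,H,I], logical=[I,k,G,j,j,E,F,D,H]
After op 11 (rotate(+3)): offset=2, physical=[k,G,j,j,E,F,D,H,I], logical=[j,j,E,F,D,H,I,k,G]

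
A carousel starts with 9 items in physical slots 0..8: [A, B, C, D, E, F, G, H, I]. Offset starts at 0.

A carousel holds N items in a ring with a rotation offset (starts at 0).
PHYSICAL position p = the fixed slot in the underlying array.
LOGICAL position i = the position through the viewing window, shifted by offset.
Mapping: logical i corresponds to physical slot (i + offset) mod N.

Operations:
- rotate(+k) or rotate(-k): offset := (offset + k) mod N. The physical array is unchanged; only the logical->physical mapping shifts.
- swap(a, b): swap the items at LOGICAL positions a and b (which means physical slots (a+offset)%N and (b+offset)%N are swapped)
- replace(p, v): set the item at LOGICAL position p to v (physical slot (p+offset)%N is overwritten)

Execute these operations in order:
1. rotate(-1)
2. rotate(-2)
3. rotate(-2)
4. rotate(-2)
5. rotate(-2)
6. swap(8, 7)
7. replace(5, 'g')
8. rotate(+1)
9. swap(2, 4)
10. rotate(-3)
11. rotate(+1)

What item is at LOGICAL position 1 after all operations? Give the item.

Answer: A

Derivation:
After op 1 (rotate(-1)): offset=8, physical=[A,B,C,D,E,F,G,H,I], logical=[I,A,B,C,D,E,F,G,H]
After op 2 (rotate(-2)): offset=6, physical=[A,B,C,D,E,F,G,H,I], logical=[G,H,I,A,B,C,D,E,F]
After op 3 (rotate(-2)): offset=4, physical=[A,B,C,D,E,F,G,H,I], logical=[E,F,G,H,I,A,B,C,D]
After op 4 (rotate(-2)): offset=2, physical=[A,B,C,D,E,F,G,H,I], logical=[C,D,E,F,G,H,I,A,B]
After op 5 (rotate(-2)): offset=0, physical=[A,B,C,D,E,F,G,H,I], logical=[A,B,C,D,E,F,G,H,I]
After op 6 (swap(8, 7)): offset=0, physical=[A,B,C,D,E,F,G,I,H], logical=[A,B,C,D,E,F,G,I,H]
After op 7 (replace(5, 'g')): offset=0, physical=[A,B,C,D,E,g,G,I,H], logical=[A,B,C,D,E,g,G,I,H]
After op 8 (rotate(+1)): offset=1, physical=[A,B,C,D,E,g,G,I,H], logical=[B,C,D,E,g,G,I,H,A]
After op 9 (swap(2, 4)): offset=1, physical=[A,B,C,g,E,D,G,I,H], logical=[B,C,g,E,D,G,I,H,A]
After op 10 (rotate(-3)): offset=7, physical=[A,B,C,g,E,D,G,I,H], logical=[I,H,A,B,C,g,E,D,G]
After op 11 (rotate(+1)): offset=8, physical=[A,B,C,g,E,D,G,I,H], logical=[H,A,B,C,g,E,D,G,I]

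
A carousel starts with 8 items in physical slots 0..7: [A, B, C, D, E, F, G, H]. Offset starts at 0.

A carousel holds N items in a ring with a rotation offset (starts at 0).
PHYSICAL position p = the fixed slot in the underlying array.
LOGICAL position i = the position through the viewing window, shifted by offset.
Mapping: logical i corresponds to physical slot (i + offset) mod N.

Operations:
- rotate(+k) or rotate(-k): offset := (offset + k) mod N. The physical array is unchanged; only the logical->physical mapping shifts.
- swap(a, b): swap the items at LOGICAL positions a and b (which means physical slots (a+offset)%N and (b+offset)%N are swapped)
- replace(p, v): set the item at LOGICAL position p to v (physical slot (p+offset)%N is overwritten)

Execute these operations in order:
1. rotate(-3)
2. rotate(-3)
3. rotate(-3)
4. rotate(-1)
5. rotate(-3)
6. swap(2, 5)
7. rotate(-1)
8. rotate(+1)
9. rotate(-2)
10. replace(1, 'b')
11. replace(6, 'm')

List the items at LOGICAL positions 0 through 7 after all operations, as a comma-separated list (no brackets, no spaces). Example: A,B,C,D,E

Answer: B,b,D,E,A,G,m,F

Derivation:
After op 1 (rotate(-3)): offset=5, physical=[A,B,C,D,E,F,G,H], logical=[F,G,H,A,B,C,D,E]
After op 2 (rotate(-3)): offset=2, physical=[A,B,C,D,E,F,G,H], logical=[C,D,E,F,G,H,A,B]
After op 3 (rotate(-3)): offset=7, physical=[A,B,C,D,E,F,G,H], logical=[H,A,B,C,D,E,F,G]
After op 4 (rotate(-1)): offset=6, physical=[A,B,C,D,E,F,G,H], logical=[G,H,A,B,C,D,E,F]
After op 5 (rotate(-3)): offset=3, physical=[A,B,C,D,E,F,G,H], logical=[D,E,F,G,H,A,B,C]
After op 6 (swap(2, 5)): offset=3, physical=[F,B,C,D,E,A,G,H], logical=[D,E,A,G,H,F,B,C]
After op 7 (rotate(-1)): offset=2, physical=[F,B,C,D,E,A,G,H], logical=[C,D,E,A,G,H,F,B]
After op 8 (rotate(+1)): offset=3, physical=[F,B,C,D,E,A,G,H], logical=[D,E,A,G,H,F,B,C]
After op 9 (rotate(-2)): offset=1, physical=[F,B,C,D,E,A,G,H], logical=[B,C,D,E,A,G,H,F]
After op 10 (replace(1, 'b')): offset=1, physical=[F,B,b,D,E,A,G,H], logical=[B,b,D,E,A,G,H,F]
After op 11 (replace(6, 'm')): offset=1, physical=[F,B,b,D,E,A,G,m], logical=[B,b,D,E,A,G,m,F]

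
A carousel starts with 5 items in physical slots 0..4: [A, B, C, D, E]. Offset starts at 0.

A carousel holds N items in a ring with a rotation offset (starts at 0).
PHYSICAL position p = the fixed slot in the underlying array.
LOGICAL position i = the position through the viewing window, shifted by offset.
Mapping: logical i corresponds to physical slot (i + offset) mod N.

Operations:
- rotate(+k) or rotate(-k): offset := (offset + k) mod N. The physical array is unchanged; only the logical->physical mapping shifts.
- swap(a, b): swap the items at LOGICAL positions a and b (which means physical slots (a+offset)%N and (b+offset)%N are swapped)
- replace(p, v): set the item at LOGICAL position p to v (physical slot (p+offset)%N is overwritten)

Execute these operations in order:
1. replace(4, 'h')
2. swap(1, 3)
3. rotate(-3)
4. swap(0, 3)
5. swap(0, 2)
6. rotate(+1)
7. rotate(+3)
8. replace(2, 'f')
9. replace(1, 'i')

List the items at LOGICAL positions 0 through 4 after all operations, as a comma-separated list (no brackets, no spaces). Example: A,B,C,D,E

Answer: D,i,f,A,C

Derivation:
After op 1 (replace(4, 'h')): offset=0, physical=[A,B,C,D,h], logical=[A,B,C,D,h]
After op 2 (swap(1, 3)): offset=0, physical=[A,D,C,B,h], logical=[A,D,C,B,h]
After op 3 (rotate(-3)): offset=2, physical=[A,D,C,B,h], logical=[C,B,h,A,D]
After op 4 (swap(0, 3)): offset=2, physical=[C,D,A,B,h], logical=[A,B,h,C,D]
After op 5 (swap(0, 2)): offset=2, physical=[C,D,h,B,A], logical=[h,B,A,C,D]
After op 6 (rotate(+1)): offset=3, physical=[C,D,h,B,A], logical=[B,A,C,D,h]
After op 7 (rotate(+3)): offset=1, physical=[C,D,h,B,A], logical=[D,h,B,A,C]
After op 8 (replace(2, 'f')): offset=1, physical=[C,D,h,f,A], logical=[D,h,f,A,C]
After op 9 (replace(1, 'i')): offset=1, physical=[C,D,i,f,A], logical=[D,i,f,A,C]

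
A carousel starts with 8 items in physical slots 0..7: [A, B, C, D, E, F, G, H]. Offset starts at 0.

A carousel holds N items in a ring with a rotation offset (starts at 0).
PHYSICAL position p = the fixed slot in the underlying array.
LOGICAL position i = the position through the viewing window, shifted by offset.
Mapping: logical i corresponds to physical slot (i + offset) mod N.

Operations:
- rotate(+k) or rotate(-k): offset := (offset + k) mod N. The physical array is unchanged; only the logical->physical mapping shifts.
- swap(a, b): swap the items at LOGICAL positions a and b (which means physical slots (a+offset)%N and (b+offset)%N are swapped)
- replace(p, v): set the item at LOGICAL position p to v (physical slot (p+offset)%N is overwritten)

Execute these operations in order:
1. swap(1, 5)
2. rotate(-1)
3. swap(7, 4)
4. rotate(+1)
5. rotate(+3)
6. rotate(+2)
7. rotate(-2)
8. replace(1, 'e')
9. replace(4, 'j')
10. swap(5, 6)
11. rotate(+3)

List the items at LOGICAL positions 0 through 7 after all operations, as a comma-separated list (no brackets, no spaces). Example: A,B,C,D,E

After op 1 (swap(1, 5)): offset=0, physical=[A,F,C,D,E,B,G,H], logical=[A,F,C,D,E,B,G,H]
After op 2 (rotate(-1)): offset=7, physical=[A,F,C,D,E,B,G,H], logical=[H,A,F,C,D,E,B,G]
After op 3 (swap(7, 4)): offset=7, physical=[A,F,C,G,E,B,D,H], logical=[H,A,F,C,G,E,B,D]
After op 4 (rotate(+1)): offset=0, physical=[A,F,C,G,E,B,D,H], logical=[A,F,C,G,E,B,D,H]
After op 5 (rotate(+3)): offset=3, physical=[A,F,C,G,E,B,D,H], logical=[G,E,B,D,H,A,F,C]
After op 6 (rotate(+2)): offset=5, physical=[A,F,C,G,E,B,D,H], logical=[B,D,H,A,F,C,G,E]
After op 7 (rotate(-2)): offset=3, physical=[A,F,C,G,E,B,D,H], logical=[G,E,B,D,H,A,F,C]
After op 8 (replace(1, 'e')): offset=3, physical=[A,F,C,G,e,B,D,H], logical=[G,e,B,D,H,A,F,C]
After op 9 (replace(4, 'j')): offset=3, physical=[A,F,C,G,e,B,D,j], logical=[G,e,B,D,j,A,F,C]
After op 10 (swap(5, 6)): offset=3, physical=[F,A,C,G,e,B,D,j], logical=[G,e,B,D,j,F,A,C]
After op 11 (rotate(+3)): offset=6, physical=[F,A,C,G,e,B,D,j], logical=[D,j,F,A,C,G,e,B]

Answer: D,j,F,A,C,G,e,B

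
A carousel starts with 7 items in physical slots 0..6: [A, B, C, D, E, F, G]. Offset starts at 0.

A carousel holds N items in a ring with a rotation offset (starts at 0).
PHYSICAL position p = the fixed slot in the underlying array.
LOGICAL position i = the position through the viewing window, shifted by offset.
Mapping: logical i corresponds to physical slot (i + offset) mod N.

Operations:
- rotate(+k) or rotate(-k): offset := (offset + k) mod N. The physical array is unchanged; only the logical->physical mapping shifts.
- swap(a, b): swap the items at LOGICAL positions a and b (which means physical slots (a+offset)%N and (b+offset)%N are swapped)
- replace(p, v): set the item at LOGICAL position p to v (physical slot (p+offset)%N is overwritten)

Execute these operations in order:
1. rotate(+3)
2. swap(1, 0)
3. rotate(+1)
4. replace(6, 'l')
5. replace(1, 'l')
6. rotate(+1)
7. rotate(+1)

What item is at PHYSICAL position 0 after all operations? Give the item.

Answer: A

Derivation:
After op 1 (rotate(+3)): offset=3, physical=[A,B,C,D,E,F,G], logical=[D,E,F,G,A,B,C]
After op 2 (swap(1, 0)): offset=3, physical=[A,B,C,E,D,F,G], logical=[E,D,F,G,A,B,C]
After op 3 (rotate(+1)): offset=4, physical=[A,B,C,E,D,F,G], logical=[D,F,G,A,B,C,E]
After op 4 (replace(6, 'l')): offset=4, physical=[A,B,C,l,D,F,G], logical=[D,F,G,A,B,C,l]
After op 5 (replace(1, 'l')): offset=4, physical=[A,B,C,l,D,l,G], logical=[D,l,G,A,B,C,l]
After op 6 (rotate(+1)): offset=5, physical=[A,B,C,l,D,l,G], logical=[l,G,A,B,C,l,D]
After op 7 (rotate(+1)): offset=6, physical=[A,B,C,l,D,l,G], logical=[G,A,B,C,l,D,l]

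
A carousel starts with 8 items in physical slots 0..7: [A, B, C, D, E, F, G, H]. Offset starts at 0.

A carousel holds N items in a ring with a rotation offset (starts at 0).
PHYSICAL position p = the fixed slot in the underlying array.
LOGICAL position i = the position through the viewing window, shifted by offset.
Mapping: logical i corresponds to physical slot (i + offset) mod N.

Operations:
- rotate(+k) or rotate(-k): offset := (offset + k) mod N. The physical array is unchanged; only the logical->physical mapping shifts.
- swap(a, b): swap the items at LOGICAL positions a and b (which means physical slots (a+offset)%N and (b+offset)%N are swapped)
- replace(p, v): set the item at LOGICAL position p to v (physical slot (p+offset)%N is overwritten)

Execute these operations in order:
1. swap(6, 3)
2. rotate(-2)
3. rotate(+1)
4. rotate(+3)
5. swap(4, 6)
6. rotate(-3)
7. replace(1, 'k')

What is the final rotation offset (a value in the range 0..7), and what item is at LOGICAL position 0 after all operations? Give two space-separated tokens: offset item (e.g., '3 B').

After op 1 (swap(6, 3)): offset=0, physical=[A,B,C,G,E,F,D,H], logical=[A,B,C,G,E,F,D,H]
After op 2 (rotate(-2)): offset=6, physical=[A,B,C,G,E,F,D,H], logical=[D,H,A,B,C,G,E,F]
After op 3 (rotate(+1)): offset=7, physical=[A,B,C,G,E,F,D,H], logical=[H,A,B,C,G,E,F,D]
After op 4 (rotate(+3)): offset=2, physical=[A,B,C,G,E,F,D,H], logical=[C,G,E,F,D,H,A,B]
After op 5 (swap(4, 6)): offset=2, physical=[D,B,C,G,E,F,A,H], logical=[C,G,E,F,A,H,D,B]
After op 6 (rotate(-3)): offset=7, physical=[D,B,C,G,E,F,A,H], logical=[H,D,B,C,G,E,F,A]
After op 7 (replace(1, 'k')): offset=7, physical=[k,B,C,G,E,F,A,H], logical=[H,k,B,C,G,E,F,A]

Answer: 7 H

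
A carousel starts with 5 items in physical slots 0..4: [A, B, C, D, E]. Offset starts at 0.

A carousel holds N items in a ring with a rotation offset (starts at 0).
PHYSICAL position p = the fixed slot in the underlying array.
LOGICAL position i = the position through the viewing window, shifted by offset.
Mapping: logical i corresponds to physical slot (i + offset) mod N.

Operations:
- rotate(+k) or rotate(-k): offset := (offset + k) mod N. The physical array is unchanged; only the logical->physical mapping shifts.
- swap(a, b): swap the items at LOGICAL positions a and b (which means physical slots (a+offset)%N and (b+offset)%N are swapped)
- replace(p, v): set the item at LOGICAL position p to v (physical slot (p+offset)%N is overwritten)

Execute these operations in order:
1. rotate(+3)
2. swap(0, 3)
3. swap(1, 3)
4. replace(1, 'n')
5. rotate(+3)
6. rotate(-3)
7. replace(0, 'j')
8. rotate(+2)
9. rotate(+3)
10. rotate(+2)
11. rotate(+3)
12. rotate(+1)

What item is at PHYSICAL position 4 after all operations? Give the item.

Answer: n

Derivation:
After op 1 (rotate(+3)): offset=3, physical=[A,B,C,D,E], logical=[D,E,A,B,C]
After op 2 (swap(0, 3)): offset=3, physical=[A,D,C,B,E], logical=[B,E,A,D,C]
After op 3 (swap(1, 3)): offset=3, physical=[A,E,C,B,D], logical=[B,D,A,E,C]
After op 4 (replace(1, 'n')): offset=3, physical=[A,E,C,B,n], logical=[B,n,A,E,C]
After op 5 (rotate(+3)): offset=1, physical=[A,E,C,B,n], logical=[E,C,B,n,A]
After op 6 (rotate(-3)): offset=3, physical=[A,E,C,B,n], logical=[B,n,A,E,C]
After op 7 (replace(0, 'j')): offset=3, physical=[A,E,C,j,n], logical=[j,n,A,E,C]
After op 8 (rotate(+2)): offset=0, physical=[A,E,C,j,n], logical=[A,E,C,j,n]
After op 9 (rotate(+3)): offset=3, physical=[A,E,C,j,n], logical=[j,n,A,E,C]
After op 10 (rotate(+2)): offset=0, physical=[A,E,C,j,n], logical=[A,E,C,j,n]
After op 11 (rotate(+3)): offset=3, physical=[A,E,C,j,n], logical=[j,n,A,E,C]
After op 12 (rotate(+1)): offset=4, physical=[A,E,C,j,n], logical=[n,A,E,C,j]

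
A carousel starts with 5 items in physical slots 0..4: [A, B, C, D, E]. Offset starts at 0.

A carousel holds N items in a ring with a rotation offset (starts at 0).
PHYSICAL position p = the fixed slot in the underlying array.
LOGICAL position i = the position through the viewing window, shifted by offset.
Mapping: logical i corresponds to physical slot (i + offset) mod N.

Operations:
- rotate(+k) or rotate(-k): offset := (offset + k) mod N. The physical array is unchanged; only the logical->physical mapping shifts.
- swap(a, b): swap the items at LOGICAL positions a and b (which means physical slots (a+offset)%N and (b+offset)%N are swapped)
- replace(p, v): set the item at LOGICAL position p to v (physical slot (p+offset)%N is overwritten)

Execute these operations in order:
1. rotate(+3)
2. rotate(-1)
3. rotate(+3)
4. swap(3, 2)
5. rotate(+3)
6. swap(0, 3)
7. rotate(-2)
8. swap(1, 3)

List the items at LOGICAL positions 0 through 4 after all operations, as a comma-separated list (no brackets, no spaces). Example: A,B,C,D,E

After op 1 (rotate(+3)): offset=3, physical=[A,B,C,D,E], logical=[D,E,A,B,C]
After op 2 (rotate(-1)): offset=2, physical=[A,B,C,D,E], logical=[C,D,E,A,B]
After op 3 (rotate(+3)): offset=0, physical=[A,B,C,D,E], logical=[A,B,C,D,E]
After op 4 (swap(3, 2)): offset=0, physical=[A,B,D,C,E], logical=[A,B,D,C,E]
After op 5 (rotate(+3)): offset=3, physical=[A,B,D,C,E], logical=[C,E,A,B,D]
After op 6 (swap(0, 3)): offset=3, physical=[A,C,D,B,E], logical=[B,E,A,C,D]
After op 7 (rotate(-2)): offset=1, physical=[A,C,D,B,E], logical=[C,D,B,E,A]
After op 8 (swap(1, 3)): offset=1, physical=[A,C,E,B,D], logical=[C,E,B,D,A]

Answer: C,E,B,D,A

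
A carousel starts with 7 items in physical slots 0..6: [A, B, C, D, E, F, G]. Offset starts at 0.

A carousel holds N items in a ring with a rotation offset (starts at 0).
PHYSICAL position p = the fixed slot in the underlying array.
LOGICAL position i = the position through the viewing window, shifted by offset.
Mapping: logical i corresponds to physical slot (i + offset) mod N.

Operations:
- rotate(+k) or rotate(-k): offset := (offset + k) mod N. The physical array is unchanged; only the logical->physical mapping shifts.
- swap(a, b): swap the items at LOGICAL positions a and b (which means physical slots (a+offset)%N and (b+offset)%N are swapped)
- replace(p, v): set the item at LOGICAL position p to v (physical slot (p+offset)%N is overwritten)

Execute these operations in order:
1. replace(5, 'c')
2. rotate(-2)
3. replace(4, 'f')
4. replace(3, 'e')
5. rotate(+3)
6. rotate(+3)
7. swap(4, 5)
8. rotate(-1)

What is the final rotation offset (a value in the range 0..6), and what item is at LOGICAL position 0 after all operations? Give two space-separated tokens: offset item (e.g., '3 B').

After op 1 (replace(5, 'c')): offset=0, physical=[A,B,C,D,E,c,G], logical=[A,B,C,D,E,c,G]
After op 2 (rotate(-2)): offset=5, physical=[A,B,C,D,E,c,G], logical=[c,G,A,B,C,D,E]
After op 3 (replace(4, 'f')): offset=5, physical=[A,B,f,D,E,c,G], logical=[c,G,A,B,f,D,E]
After op 4 (replace(3, 'e')): offset=5, physical=[A,e,f,D,E,c,G], logical=[c,G,A,e,f,D,E]
After op 5 (rotate(+3)): offset=1, physical=[A,e,f,D,E,c,G], logical=[e,f,D,E,c,G,A]
After op 6 (rotate(+3)): offset=4, physical=[A,e,f,D,E,c,G], logical=[E,c,G,A,e,f,D]
After op 7 (swap(4, 5)): offset=4, physical=[A,f,e,D,E,c,G], logical=[E,c,G,A,f,e,D]
After op 8 (rotate(-1)): offset=3, physical=[A,f,e,D,E,c,G], logical=[D,E,c,G,A,f,e]

Answer: 3 D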